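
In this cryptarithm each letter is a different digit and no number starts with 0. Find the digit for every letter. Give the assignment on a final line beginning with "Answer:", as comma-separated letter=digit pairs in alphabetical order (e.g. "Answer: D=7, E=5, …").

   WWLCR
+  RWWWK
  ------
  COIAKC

Step 1. [col 1: R + K ≡ C (mod 10)] C=1 is one option consistent with column 1 (R + K ≡ C (mod 10), carry-in 0) — take it. So C=1.
Step 2. [col 1: R + K ≡ C (mod 10)] several values work for R in column 1 (R + K ≡ C (mod 10), carry-in 0); try R=2, so R=2.
Step 3. [col 1: R + K ≡ C (mod 10)] column 1 reads R+K+carry(0)=C with R=2, C=1; with digits 1,2 already taken and all letters distinct, the only value for K is 9 ⇒ K=9.
Step 4. [col 2: C + W ≡ K (mod 10)] column 2: given C=1, K=9, carry-in 1, and digits 1,2,9 already taken and all letters distinct, C+W≡K (mod 10) forces W=7. So W=7.
Step 5. [col 3: L + W ≡ A (mod 10)] several values work for L in column 3 (L + W ≡ A (mod 10), carry-in 0); try L=6, so L=6.
Step 6. [col 3: L + W ≡ A (mod 10)] from column 3 (L=6, W=7, carry-in 0, digits 1,2,6,7,9 already taken and all letters distinct): A must equal 3. So A=3.
Step 7. [col 4: W + W ≡ I (mod 10)] in column 4 we have W+W≡I with carry-in 1; given W=7 and digits 1,2,3,6,7,9 already taken and all letters distinct, that pins I to 5. So I=5.
Step 8. [col 5: W + R ≡ O (mod 10)] column 5 reads W+R+carry(1)=O with W=7, R=2; with digits 1,2,3,5,6,7,9 already taken and all letters distinct, the only value for O is 0, so O=0.

Answer: A=3, C=1, I=5, K=9, L=6, O=0, R=2, W=7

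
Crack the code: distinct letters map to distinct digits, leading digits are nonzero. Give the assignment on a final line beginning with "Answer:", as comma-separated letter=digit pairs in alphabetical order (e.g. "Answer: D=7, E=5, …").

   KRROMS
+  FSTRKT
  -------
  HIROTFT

Step 1. [H] H is the leading digit of a 7-digit sum of two 6-digit numbers; the final carry is exactly 1, so H=1.
Step 2. [col 1: S + T ≡ T (mod 10)] column 1: given nothing yet, carry-in 0, and digits 1 already taken and all letters distinct, S+T≡T (mod 10) forces S=0. So S=0.
Step 3. [col 1: S + T ≡ T (mod 10)] column 1 (S + T ≡ T (mod 10), carry-in 0) doesn't pin T yet; pick T=3 and continue. So T=3.
Step 4. [col 2: M + K ≡ F (mod 10)] M=7 is one option consistent with column 2 (M + K ≡ F (mod 10), carry-in 0) — take it ⇒ M=7.
Step 5. [col 2: M + K ≡ F (mod 10)] column 2 (M + K ≡ F (mod 10), carry-in 0) doesn't pin K yet; pick K=9 and continue. So K=9.
Step 6. [col 2: M + K ≡ F (mod 10)] from column 2 (M=7, K=9, carry-in 0, digits 0,1,3,7,9 already taken and all letters distinct): F must equal 6, so F=6.
Step 7. [col 3: O + R ≡ T (mod 10)] column 3 (O + R ≡ T (mod 10), carry-in 1) doesn't pin R yet; pick R=4 and continue. So R=4.
Step 8. [col 3: O + R ≡ T (mod 10)] column 3 reads O+R+carry(1)=T with R=4, T=3; with digits 0,1,3,4,6,7,9 already taken and all letters distinct, the only value for O is 8, so O=8.
Step 9. [col 6: K + F ≡ I (mod 10)] from column 6 (K=9, F=6, carry-in 0, digits 0,1,3,4,6,7,8,9 already taken and all letters distinct): I must equal 5. So I=5.

Answer: F=6, H=1, I=5, K=9, M=7, O=8, R=4, S=0, T=3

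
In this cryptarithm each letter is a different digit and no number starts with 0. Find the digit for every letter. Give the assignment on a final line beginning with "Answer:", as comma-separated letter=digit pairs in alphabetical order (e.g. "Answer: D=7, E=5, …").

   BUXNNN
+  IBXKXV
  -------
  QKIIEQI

Step 1. [col 1: N + V ≡ I (mod 10)] column 1 (N + V ≡ I (mod 10), carry-in 0) doesn't pin I yet; pick I=6 and continue ⇒ I=6.
Step 2. [Q] Q is the leading digit of a 7-digit sum of two 6-digit numbers; the final carry is exactly 1, so Q=1.
Step 3. [col 1: N + V ≡ I (mod 10)] column 1 (N + V ≡ I (mod 10), carry-in 0) doesn't pin V yet; pick V=9 and continue ⇒ V=9.
Step 4. [col 1: N + V ≡ I (mod 10)] in column 1 we have N+V≡I with carry-in 0; given V=9, I=6 and digits 1,6,9 already taken and all letters distinct, that pins N to 7, so N=7.
Step 5. [col 2: N + X ≡ Q (mod 10)] from column 2 (N=7, Q=1, carry-in 1, digits 1,6,7,9 already taken and all letters distinct): X must equal 3 ⇒ X=3.
Step 6. [col 3: N + K ≡ E (mod 10)] no forcing yet in column 3 (carry-in 1); K=0 is free and consistent — try it ⇒ K=0.
Step 7. [col 3: N + K ≡ E (mod 10)] from column 3 (N=7, K=0, carry-in 1, digits 0,1,3,6,7,9 already taken and all letters distinct): E must equal 8. So E=8.
Step 8. [col 5: U + B ≡ I (mod 10)] B=4 is one option consistent with column 5 (U + B ≡ I (mod 10), carry-in 0) — take it ⇒ B=4.
Step 9. [col 5: U + B ≡ I (mod 10)] in column 5 we have U+B≡I with carry-in 0; given B=4, I=6 and digits 0,1,3,4,6,7,8,9 already taken and all letters distinct, that pins U to 2 ⇒ U=2.

Answer: B=4, E=8, I=6, K=0, N=7, Q=1, U=2, V=9, X=3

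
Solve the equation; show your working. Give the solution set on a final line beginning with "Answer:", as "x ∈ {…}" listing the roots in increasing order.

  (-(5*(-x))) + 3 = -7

Step 1. [(-(5*(-x))) + 3 = -7] +3 is outermost — subtract 3 both sides ⇒ sub: -(5*(-x)) = -10.
Step 2. [-(5*(-x)) = -10] LHS negated; negate both sides. So neg: 5*(-x) = 10.
Step 3. [5*(-x) = 10] 5 out front; divide by 5. So div: -x = 2.
Step 4. [-x = 2] LHS negated; negate both sides. So neg: x = -2.

Answer: x ∈ {-2}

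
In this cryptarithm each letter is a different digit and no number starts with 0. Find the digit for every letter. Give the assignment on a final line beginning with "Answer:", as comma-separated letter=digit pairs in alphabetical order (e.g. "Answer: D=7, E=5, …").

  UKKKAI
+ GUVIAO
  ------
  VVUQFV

Step 1. [col 1: I + O ≡ V (mod 10)] column 1 (I + O ≡ V (mod 10), carry-in 0) doesn't pin V yet; pick V=7 and continue. So V=7.
Step 2. [col 1: I + O ≡ V (mod 10)] no forcing yet in column 1 (carry-in 0); I=9 is free and consistent — try it, so I=9.
Step 3. [col 1: I + O ≡ V (mod 10)] from column 1 (I=9, V=7, carry-in 0, digits 7,9 already taken and all letters distinct): O must equal 8 ⇒ O=8.
Step 4. [col 2: A + A ≡ F (mod 10)] A=0 is one option consistent with column 2 (A + A ≡ F (mod 10), carry-in 1) — take it, so A=0.
Step 5. [col 2: A + A ≡ F (mod 10)] in column 2 we have A+A≡F with carry-in 1; given A=0 and digits 0,7,8,9 already taken and all letters distinct, that pins F to 1. So F=1.
Step 6. [col 3: K + I ≡ Q (mod 10)] column 3 (K + I ≡ Q (mod 10), carry-in 0) doesn't pin Q yet; pick Q=3 and continue. So Q=3.
Step 7. [col 3: K + I ≡ Q (mod 10)] column 3 reads K+I+carry(0)=Q with I=9, Q=3; with digits 0,1,3,7,8,9 already taken and all letters distinct, the only value for K is 4, so K=4.
Step 8. [col 4: K + V ≡ U (mod 10)] in column 4 we have K+V≡U with carry-in 1; given K=4, V=7 and digits 0,1,3,4,7,8,9 already taken and all letters distinct, that pins U to 2 ⇒ U=2.
Step 9. [col 6: U + G ≡ V (mod 10)] from column 6 (U=2, V=7, carry-in 0, digits 0,1,2,3,4,7,8,9 already taken and all letters distinct): G must equal 5, so G=5.

Answer: A=0, F=1, G=5, I=9, K=4, O=8, Q=3, U=2, V=7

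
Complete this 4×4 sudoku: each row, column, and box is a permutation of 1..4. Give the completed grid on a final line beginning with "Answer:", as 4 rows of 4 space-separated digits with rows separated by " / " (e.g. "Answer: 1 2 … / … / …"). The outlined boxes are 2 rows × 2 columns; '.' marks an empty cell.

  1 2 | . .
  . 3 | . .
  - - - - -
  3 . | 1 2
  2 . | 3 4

Step 1. [r2c1∈{4}] r2c1 is down to just 4 ⇒ r2c1=4.
Step 2. [r3c2∈{4}] r3c2's peers cover all but 4. So r3c2=4.
Step 3. [r1c4∈{3}] r1c4 is down to just 3. So r1c4=3.
Step 4. [r4c2∈{1}] r4c2 has the single candidate 1 ⇒ r4c2=1.
Step 5. [r2c4∈{1}] r2c4 is down to just 1. So r2c4=1.
Step 6. [r1c3∈{4}] only 4 remains possible at r1c3. So r1c3=4.
Step 7. [r2c3∈{2}] r2c3's peers cover all but 2, so r2c3=2.

Answer: 1 2 4 3 / 4 3 2 1 / 3 4 1 2 / 2 1 3 4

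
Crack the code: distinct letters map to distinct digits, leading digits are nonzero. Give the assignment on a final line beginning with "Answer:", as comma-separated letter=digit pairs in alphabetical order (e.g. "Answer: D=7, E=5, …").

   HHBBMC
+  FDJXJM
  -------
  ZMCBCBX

Step 1. [col 1: C + M ≡ X (mod 10)] no forcing yet in column 1 (carry-in 0); X=7 is free and consistent — try it, so X=7.
Step 2. [col 1: C + M ≡ X (mod 10)] column 1 (C + M ≡ X (mod 10), carry-in 0) doesn't pin C yet; pick C=2 and continue. So C=2.
Step 3. [Z] adding two 6-digit numbers gives at most 6+1 digits, and here it does — Z is that final carry and must be 1. So Z=1.
Step 4. [col 1: C + M ≡ X (mod 10)] column 1 reads C+M+carry(0)=X with C=2, X=7; with digits 1,2,7 already taken and all letters distinct, the only value for M is 5 ⇒ M=5.
Step 5. [col 2: M + J ≡ B (mod 10)] B=4 is one option consistent with column 2 (M + J ≡ B (mod 10), carry-in 0) — take it, so B=4.
Step 6. [col 2: M + J ≡ B (mod 10)] from column 2 (M=5, B=4, carry-in 0, digits 1,2,4,5,7 already taken and all letters distinct): J must equal 9 ⇒ J=9.
Step 7. [col 5: H + D ≡ C (mod 10)] D=3 is one option consistent with column 5 (H + D ≡ C (mod 10), carry-in 1) — take it. So D=3.
Step 8. [col 5: H + D ≡ C (mod 10)] column 5: given D=3, C=2, carry-in 1, and digits 1,2,3,4,5,7,9 already taken and all letters distinct, H+D≡C (mod 10) forces H=8. So H=8.
Step 9. [col 6: H + F ≡ M (mod 10)] in column 6 we have H+F≡M with carry-in 1; given H=8, M=5 and digits 1,2,3,4,5,7,8,9 already taken and all letters distinct, that pins F to 6 ⇒ F=6.

Answer: B=4, C=2, D=3, F=6, H=8, J=9, M=5, X=7, Z=1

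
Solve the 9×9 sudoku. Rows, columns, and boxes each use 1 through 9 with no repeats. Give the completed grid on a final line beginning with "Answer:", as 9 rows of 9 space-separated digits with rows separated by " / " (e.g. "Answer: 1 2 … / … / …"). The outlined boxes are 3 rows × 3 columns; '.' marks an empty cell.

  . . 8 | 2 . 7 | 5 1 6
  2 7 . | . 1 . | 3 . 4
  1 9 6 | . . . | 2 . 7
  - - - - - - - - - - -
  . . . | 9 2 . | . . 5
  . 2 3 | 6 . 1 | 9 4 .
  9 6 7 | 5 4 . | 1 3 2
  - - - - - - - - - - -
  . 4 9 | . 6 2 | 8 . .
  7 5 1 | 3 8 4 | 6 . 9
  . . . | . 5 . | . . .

Step 1. [r2c4∈{8}] r2c4's peers cover all but 8 ⇒ r2c4=8.
Step 2. [r7c1∈{3}] r7c1 has the single candidate 3 ⇒ r7c1=3.
Step 3. [r4c7∈{7}] only 7 remains possible at r4c7. So r4c7=7.
Step 4. [r4c6∈{3,8}] row 4 places 3 nowhere but r4c6 ⇒ r4c6=3.
Step 5. [r1c5∈{3,9}] in row 1, 9 fits only at r1c5. So r1c5=9.
Step 6. [r5c9∈{8}] r5c9's peers cover all but 8. So r5c9=8.
Step 7. [r7c9∈{1}] only 1 remains possible at r7c9, so r7c9=1.
Step 8. [r9c2∈{8}] r9c2 has the single candidate 8, so r9c2=8.
Step 9. [r7c4∈{7}] only 7 remains possible at r7c4 ⇒ r7c4=7.
Step 10. [r9c8∈{2,7}] r9c8 is the only open cell in row 9 admitting 7. So r9c8=7.
Step 11. [r3c6∈{5}] only 5 remains possible at r3c6. So r3c6=5.
Step 12. [r4c3∈{4}] only 4 remains possible at r4c3. So r4c3=4.
Step 13. [r5c5∈{7}] r5c5's peers cover all but 7 ⇒ r5c5=7.
Step 14. [r7c8∈{5}] r7c8 has the single candidate 5 ⇒ r7c8=5.
Step 15. [r6c6∈{8}] r6c6's peers cover all but 8, so r6c6=8.
Step 16. [r8c8∈{2}] nothing but 2 survives at r8c8 ⇒ r8c8=2.
Step 17. [r9c4∈{1}] r9c4 is down to just 1, so r9c4=1.
Step 18. [r4c1∈{8}] r4c1 has the single candidate 8, so r4c1=8.
Step 19. [r9c1∈{6}] r9c1 has the single candidate 6. So r9c1=6.
Step 20. [r9c6∈{9}] r9c6 is down to just 9, so r9c6=9.
Step 21. [r2c3∈{5}] r2c3 has the single candidate 5, so r2c3=5.
Step 22. [r2c8∈{9}] r2c8 is down to just 9. So r2c8=9.
Step 23. [r1c2∈{3}] only 3 remains possible at r1c2, so r1c2=3.
Step 24. [r3c8∈{8}] nothing but 8 survives at r3c8 ⇒ r3c8=8.
Step 25. [r2c6∈{6}] r2c6 is down to just 6 ⇒ r2c6=6.
Step 26. [r9c9∈{3}] r9c9 has the single candidate 3. So r9c9=3.
Step 27. [r4c2∈{1}] nothing but 1 survives at r4c2, so r4c2=1.
Step 28. [r5c1∈{5}] nothing but 5 survives at r5c1 ⇒ r5c1=5.
Step 29. [r4c8∈{6}] nothing but 6 survives at r4c8. So r4c8=6.
Step 30. [r9c3∈{2}] only 2 remains possible at r9c3. So r9c3=2.
Step 31. [r3c4∈{4}] only 4 remains possible at r3c4. So r3c4=4.
Step 32. [r9c7∈{4}] nothing but 4 survives at r9c7. So r9c7=4.
Step 33. [r1c1∈{4}] nothing but 4 survives at r1c1 ⇒ r1c1=4.
Step 34. [r3c5∈{3}] r3c5 is down to just 3 ⇒ r3c5=3.

Answer: 4 3 8 2 9 7 5 1 6 / 2 7 5 8 1 6 3 9 4 / 1 9 6 4 3 5 2 8 7 / 8 1 4 9 2 3 7 6 5 / 5 2 3 6 7 1 9 4 8 / 9 6 7 5 4 8 1 3 2 / 3 4 9 7 6 2 8 5 1 / 7 5 1 3 8 4 6 2 9 / 6 8 2 1 5 9 4 7 3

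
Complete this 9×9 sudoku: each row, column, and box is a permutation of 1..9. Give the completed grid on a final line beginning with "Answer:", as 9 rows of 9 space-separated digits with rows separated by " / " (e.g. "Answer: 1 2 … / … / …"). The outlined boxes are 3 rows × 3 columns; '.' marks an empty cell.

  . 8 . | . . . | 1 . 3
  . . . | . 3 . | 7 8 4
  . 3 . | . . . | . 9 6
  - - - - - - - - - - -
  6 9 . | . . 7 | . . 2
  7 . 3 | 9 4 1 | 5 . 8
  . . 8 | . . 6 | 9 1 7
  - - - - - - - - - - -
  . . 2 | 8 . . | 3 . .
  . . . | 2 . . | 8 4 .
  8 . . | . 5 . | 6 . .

Step 1. [r1c8∈{2,5}] box 3 places 5 nowhere but r1c8. So r1c8=5.
Step 2. [r4c3∈{1,4,5}] in row 4, 1 fits only at r4c3. So r4c3=1.
Step 3. [r8c1∈{1,3,5,9}] r8c1 is the only open cell in col 1 admitting 3, so r8c1=3.
Step 4. [r8c6∈{9}] r8c6 has the single candidate 9, so r8c6=9.
Step 5. [r7c6∈{4}] r7c6 has the single candidate 4. So r7c6=4.
Step 6. [r1c5∈{2,6,7,9}] 9 has one home in col 5: r1c5 ⇒ r1c5=9.
Step 7. [r4c4∈{3,5}] in row 4, 5 fits only at r4c4. So r4c4=5.
Step 8. [r1c6∈{2}] r1c6 is down to just 2 ⇒ r1c6=2.
Step 9. [r1c1∈{4}] r1c1's peers cover all but 4 ⇒ r1c1=4.
Step 10. [r2c6∈{5}] r2c6 has the single candidate 5. So r2c6=5.
Step 11. [r6c2∈{2,4,5}] 4 has one home in row 6: r6c2, so r6c2=4.
Step 12. [r6c1∈{2,5}] across row 6, 5 lands solely at r6c1, so r6c1=5.
Step 13. [r7c8∈{7}] r7c8's peers cover all but 7, so r7c8=7.
Step 14. [r3c4∈{1,4,7}] in row 3, 4 fits only at r3c4 ⇒ r3c4=4.
Step 15. [r3c3∈{5,7}] 5 has one home in row 3: r3c3 ⇒ r3c3=5.
Step 16. [r3c5∈{1,7,8}] 7 has one home in row 3: r3c5 ⇒ r3c5=7.
Step 17. [r2c4∈{1,6}] 1 has one home in box 2: r2c4. So r2c4=1.
Step 18. [r1c3∈{6,7}] in row 1, 7 fits only at r1c3. So r1c3=7.
Step 19. [r8c2∈{1,5,6,7}] r8c2 is the only open cell in row 8 admitting 7 ⇒ r8c2=7.
Step 20. [r8c3∈{6}] only 6 remains possible at r8c3. So r8c3=6.
Step 21. [r9c2∈{1}] r9c2 has the single candidate 1, so r9c2=1.
Step 22. [r7c1∈{9}] r7c1 has the single candidate 9. So r7c1=9.
Step 23. [r8c5∈{1}] r8c5 is down to just 1 ⇒ r8c5=1.
Step 24. [r2c1∈{2}] nothing but 2 survives at r2c1 ⇒ r2c1=2.
Step 25. [r7c9∈{1,5}] 1 has one home in row 7: r7c9, so r7c9=1.
Step 26. [r6c4∈{3}] nothing but 3 survives at r6c4 ⇒ r6c4=3.
Step 27. [r9c3∈{4}] r9c3 has the single candidate 4. So r9c3=4.
Step 28. [r2c3∈{9}] only 9 remains possible at r2c3, so r2c3=9.
Step 29. [r9c8∈{2}] nothing but 2 survives at r9c8. So r9c8=2.
Step 30. [r7c5∈{6}] nothing but 6 survives at r7c5, so r7c5=6.
Step 31. [r6c5∈{2}] r6c5's peers cover all but 2 ⇒ r6c5=2.
Step 32. [r4c8∈{3}] r4c8 is down to just 3. So r4c8=3.
Step 33. [r4c7∈{4}] r4c7 has the single candidate 4. So r4c7=4.
Step 34. [r5c2∈{2}] r5c2 is down to just 2. So r5c2=2.
Step 35. [r2c2∈{6}] r2c2 has the single candidate 6 ⇒ r2c2=6.
Step 36. [r8c9∈{5}] r8c9 is down to just 5 ⇒ r8c9=5.
Step 37. [r9c4∈{7}] r9c4 is down to just 7, so r9c4=7.
Step 38. [r4c5∈{8}] nothing but 8 survives at r4c5, so r4c5=8.
Step 39. [r3c7∈{2}] r3c7 has the single candidate 2. So r3c7=2.
Step 40. [r5c8∈{6}] only 6 remains possible at r5c8. So r5c8=6.
Step 41. [r9c9∈{9}] only 9 remains possible at r9c9 ⇒ r9c9=9.
Step 42. [r3c1∈{1}] r3c1's peers cover all but 1 ⇒ r3c1=1.
Step 43. [r3c6∈{8}] nothing but 8 survives at r3c6. So r3c6=8.
Step 44. [r9c6∈{3}] only 3 remains possible at r9c6. So r9c6=3.
Step 45. [r1c4∈{6}] r1c4 has the single candidate 6. So r1c4=6.
Step 46. [r7c2∈{5}] r7c2 has the single candidate 5, so r7c2=5.

Answer: 4 8 7 6 9 2 1 5 3 / 2 6 9 1 3 5 7 8 4 / 1 3 5 4 7 8 2 9 6 / 6 9 1 5 8 7 4 3 2 / 7 2 3 9 4 1 5 6 8 / 5 4 8 3 2 6 9 1 7 / 9 5 2 8 6 4 3 7 1 / 3 7 6 2 1 9 8 4 5 / 8 1 4 7 5 3 6 2 9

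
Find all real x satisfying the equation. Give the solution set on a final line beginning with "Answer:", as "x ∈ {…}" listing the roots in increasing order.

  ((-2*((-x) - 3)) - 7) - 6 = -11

Step 1. [((-2*((-x) - 3)) - 7) - 6 = -11] the outer -6 inverts by adding 6 ⇒ sub: (-2*((-x) - 3)) - 7 = -5.
Step 2. [(-2*((-x) - 3)) - 7 = -5] 7 comes off first (add 7). So sub: -2*((-x) - 3) = 2.
Step 3. [-2*((-x) - 3) = 2] leading coefficient -2: divide by -2, so div: (-x) - 3 = -1.
Step 4. [(-x) - 3 = -1] add 3: x sits inside (… - 3) ⇒ sub: -x = 2.
Step 5. [-x = 2] LHS negated; negate both sides ⇒ neg: x = -2.

Answer: x ∈ {-2}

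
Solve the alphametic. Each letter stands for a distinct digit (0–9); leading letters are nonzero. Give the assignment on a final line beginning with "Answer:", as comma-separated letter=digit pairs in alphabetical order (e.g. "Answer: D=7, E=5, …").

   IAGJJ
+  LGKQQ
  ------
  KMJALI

Step 1. [col 1: J + Q ≡ I (mod 10)] no forcing yet in column 1 (carry-in 0); J=6 is free and consistent — try it, so J=6.
Step 2. [col 1: J + Q ≡ I (mod 10)] I=4 is one option consistent with column 1 (J + Q ≡ I (mod 10), carry-in 0) — take it ⇒ I=4.
Step 3. [K] the sum has 6 digits but both addends have 5; that extra leading digit K is the final carry, namely 1 ⇒ K=1.
Step 4. [col 1: J + Q ≡ I (mod 10)] column 1: given J=6, I=4, carry-in 0, and digits 1,4,6 already taken and all letters distinct, J+Q≡I (mod 10) forces Q=8 ⇒ Q=8.
Step 5. [col 2: J + Q ≡ L (mod 10)] in column 2 we have J+Q≡L with carry-in 1; given J=6, Q=8 and digits 1,4,6,8 already taken and all letters distinct, that pins L to 5 ⇒ L=5.
Step 6. [col 3: G + K ≡ A (mod 10)] G=7 is one option consistent with column 3 (G + K ≡ A (mod 10), carry-in 1) — take it ⇒ G=7.
Step 7. [col 3: G + K ≡ A (mod 10)] column 3 reads G+K+carry(1)=A with G=7, K=1; with digits 1,4,5,6,7,8 already taken and all letters distinct, the only value for A is 9. So A=9.
Step 8. [col 5: I + L ≡ M (mod 10)] column 5: given I=4, L=5, carry-in 1, and digits 1,4,5,6,7,8,9 already taken and all letters distinct, I+L≡M (mod 10) forces M=0, so M=0.

Answer: A=9, G=7, I=4, J=6, K=1, L=5, M=0, Q=8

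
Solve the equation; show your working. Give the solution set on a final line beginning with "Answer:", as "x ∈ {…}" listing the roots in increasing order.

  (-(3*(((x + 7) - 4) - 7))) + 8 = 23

Step 1. [(-(3*(((x + 7) - 4) - 7))) + 8 = 23] subtract 8: x sits inside (… + 8), so sub: -(3*(((x + 7) - 4) - 7)) = 15.
Step 2. [-(3*(((x + 7) - 4) - 7)) = 15] LHS negated; negate both sides ⇒ neg: 3*(((x + 7) - 4) - 7) = -15.
Step 3. [3*(((x + 7) - 4) - 7) = -15] 3·(inner) — divide through by 3, so div: ((x + 7) - 4) - 7 = -5.
Step 4. [((x + 7) - 4) - 7 = -5] 7 comes off first (add 7). So sub: (x + 7) - 4 = 2.
Step 5. [(x + 7) - 4 = 2] 4 comes off first (add 4), so sub: x + 7 = 6.
Step 6. [x + 7 = 6] peel the +7: subtract 7 from each side, so sub: x = -1.

Answer: x ∈ {-1}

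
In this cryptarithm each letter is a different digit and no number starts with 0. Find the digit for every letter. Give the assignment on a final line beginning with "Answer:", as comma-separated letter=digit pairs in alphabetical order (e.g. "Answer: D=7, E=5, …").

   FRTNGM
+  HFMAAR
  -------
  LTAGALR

Step 1. [col 1: M + R ≡ R (mod 10)] from column 1 (nothing yet, carry-in 0, all letters distinct, none taken yet): M must equal 0. So M=0.
Step 2. [col 1: M + R ≡ R (mod 10)] column 1 (M + R ≡ R (mod 10), carry-in 0) doesn't pin R yet; pick R=2 and continue, so R=2.
Step 3. [col 2: G + A ≡ L (mod 10)] A=7 is one option consistent with column 2 (G + A ≡ L (mod 10), carry-in 0) — take it. So A=7.
Step 4. [col 2: G + A ≡ L (mod 10)] no forcing yet in column 2 (carry-in 0); G=4 is free and consistent — try it ⇒ G=4.
Step 5. [col 2: G + A ≡ L (mod 10)] in column 2 we have G+A≡L with carry-in 0; given G=4, A=7 and digits 0,2,4,7 already taken and all letters distinct, that pins L to 1, so L=1.
Step 6. [col 3: N + A ≡ A (mod 10)] column 3 reads N+A+carry(1)=A with A=7; with digits 0,1,2,4,7 already taken and all letters distinct, the only value for N is 9, so N=9.
Step 7. [col 4: T + M ≡ G (mod 10)] column 4: given M=0, G=4, carry-in 1, and digits 0,1,2,4,7,9 already taken and all letters distinct, T+M≡G (mod 10) forces T=3, so T=3.
Step 8. [col 5: R + F ≡ A (mod 10)] from column 5 (R=2, A=7, carry-in 0, digits 0,1,2,3,4,7,9 already taken and all letters distinct): F must equal 5 ⇒ F=5.
Step 9. [col 6: F + H ≡ T (mod 10)] column 6: given F=5, T=3, carry-in 0, and digits 0,1,2,3,4,5,7,9 already taken and all letters distinct, F+H≡T (mod 10) forces H=8, so H=8.

Answer: A=7, F=5, G=4, H=8, L=1, M=0, N=9, R=2, T=3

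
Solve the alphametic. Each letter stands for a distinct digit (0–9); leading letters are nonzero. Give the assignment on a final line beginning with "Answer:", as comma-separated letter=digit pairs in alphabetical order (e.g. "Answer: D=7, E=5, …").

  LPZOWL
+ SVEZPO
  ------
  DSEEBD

Step 1. [col 1: L + O ≡ D (mod 10)] no forcing yet in column 1 (carry-in 0); D=9 is free and consistent — try it ⇒ D=9.
Step 2. [col 1: L + O ≡ D (mod 10)] column 1 (L + O ≡ D (mod 10), carry-in 0) doesn't pin O yet; pick O=2 and continue. So O=2.
Step 3. [col 1: L + O ≡ D (mod 10)] column 1: given O=2, D=9, carry-in 0, and digits 2,9 already taken and all letters distinct, L+O≡D (mod 10) forces L=7. So L=7.
Step 4. [col 2: W + P ≡ B (mod 10)] B=4 is one option consistent with column 2 (W + P ≡ B (mod 10), carry-in 0) — take it ⇒ B=4.
Step 5. [col 2: W + P ≡ B (mod 10)] P=6 is one option consistent with column 2 (W + P ≡ B (mod 10), carry-in 0) — take it. So P=6.
Step 6. [col 2: W + P ≡ B (mod 10)] from column 2 (P=6, B=4, carry-in 0, digits 2,4,6,7,9 already taken and all letters distinct): W must equal 8 ⇒ W=8.
Step 7. [col 3: O + Z ≡ E (mod 10)] in column 3 we have O+Z≡E with carry-in 1; given O=2 and digits 2,4,6,7,8,9 already taken and all letters distinct, that pins E to 3, so E=3.
Step 8. [col 3: O + Z ≡ E (mod 10)] from column 3 (O=2, E=3, carry-in 1, digits 2,3,4,6,7,8,9 already taken and all letters distinct): Z must equal 0 ⇒ Z=0.
Step 9. [col 5: P + V ≡ S (mod 10)] from column 5 (P=6, carry-in 0, digits 0,2,3,4,6,7,8,9 already taken and all letters distinct): S must equal 1, so S=1.
Step 10. [col 5: P + V ≡ S (mod 10)] column 5 reads P+V+carry(0)=S with P=6, S=1; with digits 0,1,2,3,4,6,7,8,9 already taken and all letters distinct, the only value for V is 5 ⇒ V=5.

Answer: B=4, D=9, E=3, L=7, O=2, P=6, S=1, V=5, W=8, Z=0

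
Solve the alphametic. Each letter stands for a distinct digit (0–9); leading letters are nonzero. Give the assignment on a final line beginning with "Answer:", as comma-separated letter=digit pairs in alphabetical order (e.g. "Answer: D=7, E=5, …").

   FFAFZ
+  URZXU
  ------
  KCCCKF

Step 1. [col 1: Z + U ≡ F (mod 10)] U=5 is one option consistent with column 1 (Z + U ≡ F (mod 10), carry-in 0) — take it ⇒ U=5.
Step 2. [K] the sum has 6 digits but both addends have 5; that extra leading digit K is the final carry, namely 1, so K=1.
Step 3. [col 1: Z + U ≡ F (mod 10)] column 1 (Z + U ≡ F (mod 10), carry-in 0) doesn't pin F yet; pick F=7 and continue. So F=7.
Step 4. [col 1: Z + U ≡ F (mod 10)] column 1: given U=5, F=7, carry-in 0, and digits 1,5,7 already taken and all letters distinct, Z+U≡F (mod 10) forces Z=2 ⇒ Z=2.
Step 5. [col 2: F + X ≡ K (mod 10)] column 2 reads F+X+carry(0)=K with F=7, K=1; with digits 1,2,5,7 already taken and all letters distinct, the only value for X is 4. So X=4.
Step 6. [col 3: A + Z ≡ C (mod 10)] column 3 (A + Z ≡ C (mod 10), carry-in 1) doesn't pin A yet; pick A=0 and continue. So A=0.
Step 7. [col 3: A + Z ≡ C (mod 10)] from column 3 (A=0, Z=2, carry-in 1, digits 0,1,2,4,5,7 already taken and all letters distinct): C must equal 3, so C=3.
Step 8. [col 4: F + R ≡ C (mod 10)] column 4: given F=7, C=3, carry-in 0, and digits 0,1,2,3,4,5,7 already taken and all letters distinct, F+R≡C (mod 10) forces R=6. So R=6.

Answer: A=0, C=3, F=7, K=1, R=6, U=5, X=4, Z=2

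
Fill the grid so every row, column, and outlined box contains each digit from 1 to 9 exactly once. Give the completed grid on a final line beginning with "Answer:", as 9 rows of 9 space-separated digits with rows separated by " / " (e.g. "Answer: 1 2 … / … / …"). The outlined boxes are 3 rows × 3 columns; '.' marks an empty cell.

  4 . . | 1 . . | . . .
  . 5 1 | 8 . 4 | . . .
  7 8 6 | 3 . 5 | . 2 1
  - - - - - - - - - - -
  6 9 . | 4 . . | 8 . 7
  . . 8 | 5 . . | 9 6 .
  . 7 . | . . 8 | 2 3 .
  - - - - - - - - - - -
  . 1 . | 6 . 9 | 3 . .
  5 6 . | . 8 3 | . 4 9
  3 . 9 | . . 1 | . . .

Step 1. [r1c6∈{2,6,7}] col 6 places 6 nowhere but r1c6. So r1c6=6.
Step 2. [r4c6∈{2}] r4c6's peers cover all but 2 ⇒ r4c6=2.
Step 3. [r2c1∈{2,9}] in col 1, 9 fits only at r2c1, so r2c1=9.
Step 4. [r2c8∈{7}] r2c8 is down to just 7, so r2c8=7.
Step 5. [r1c5∈{2,7,9}] r1c5 is the only open cell in row 1 admitting 7. So r1c5=7.
Step 6. [r1c7∈{5}] r1c7's peers cover all but 5 ⇒ r1c7=5.
Step 7. [r7c1∈{2,8}] col 1 places 8 nowhere but r7c1, so r7c1=8.
Step 8. [r7c8∈{5}] r7c8's peers cover all but 5 ⇒ r7c8=5.
Step 9. [r7c3∈{2,4,7}] row 7 places 7 nowhere but r7c3. So r7c3=7.
Step 10. [r6c3∈{4,5}] across col 3, 4 lands solely at r6c3. So r6c3=4.
Step 11. [r8c3∈{2}] r8c3's peers cover all but 2 ⇒ r8c3=2.
Step 12. [r9c4∈{2,7}] col 4 places 2 nowhere but r9c4. So r9c4=2.
Step 13. [r1c3∈{3}] nothing but 3 survives at r1c3. So r1c3=3.
Step 14. [r9c7∈{6,7}] r9c7 is the only open cell in row 9 admitting 7, so r9c7=7.
Step 15. [r5c1∈{1,2}] in col 1, 2 fits only at r5c1 ⇒ r5c1=2.
Step 16. [r5c5∈{1,3}] row 5 places 1 nowhere but r5c5 ⇒ r5c5=1.
Step 17. [r1c9∈{8}] r1c9 is down to just 8. So r1c9=8.
Step 18. [r7c5∈{4}] r7c5's peers cover all but 4, so r7c5=4.
Step 19. [r9c9∈{6}] r9c9 has the single candidate 6. So r9c9=6.
Step 20. [r6c4∈{9}] nothing but 9 survives at r6c4. So r6c4=9.
Step 21. [r6c9∈{5}] r6c9 is down to just 5, so r6c9=5.
Step 22. [r2c5∈{2}] r2c5's peers cover all but 2. So r2c5=2.
Step 23. [r8c7∈{1}] r8c7's peers cover all but 1, so r8c7=1.
Step 24. [r1c8∈{9}] r1c8 is down to just 9. So r1c8=9.
Step 25. [r8c4∈{7}] r8c4's peers cover all but 7, so r8c4=7.
Step 26. [r3c5∈{9}] r3c5 is down to just 9 ⇒ r3c5=9.
Step 27. [r2c9∈{3}] r2c9's peers cover all but 3 ⇒ r2c9=3.
Step 28. [r6c5∈{6}] only 6 remains possible at r6c5. So r6c5=6.
Step 29. [r9c2∈{4}] r9c2 has the single candidate 4. So r9c2=4.
Step 30. [r6c1∈{1}] r6c1's peers cover all but 1 ⇒ r6c1=1.
Step 31. [r5c9∈{4}] r5c9's peers cover all but 4 ⇒ r5c9=4.
Step 32. [r2c7∈{6}] only 6 remains possible at r2c7. So r2c7=6.
Step 33. [r4c8∈{1}] nothing but 1 survives at r4c8, so r4c8=1.
Step 34. [r1c2∈{2}] r1c2's peers cover all but 2. So r1c2=2.
Step 35. [r5c2∈{3}] r5c2 has the single candidate 3. So r5c2=3.
Step 36. [r4c5∈{3}] r4c5's peers cover all but 3, so r4c5=3.
Step 37. [r4c3∈{5}] r4c3's peers cover all but 5. So r4c3=5.
Step 38. [r3c7∈{4}] r3c7 has the single candidate 4 ⇒ r3c7=4.
Step 39. [r7c9∈{2}] only 2 remains possible at r7c9. So r7c9=2.
Step 40. [r9c5∈{5}] nothing but 5 survives at r9c5, so r9c5=5.
Step 41. [r5c6∈{7}] nothing but 7 survives at r5c6. So r5c6=7.
Step 42. [r9c8∈{8}] r9c8's peers cover all but 8. So r9c8=8.

Answer: 4 2 3 1 7 6 5 9 8 / 9 5 1 8 2 4 6 7 3 / 7 8 6 3 9 5 4 2 1 / 6 9 5 4 3 2 8 1 7 / 2 3 8 5 1 7 9 6 4 / 1 7 4 9 6 8 2 3 5 / 8 1 7 6 4 9 3 5 2 / 5 6 2 7 8 3 1 4 9 / 3 4 9 2 5 1 7 8 6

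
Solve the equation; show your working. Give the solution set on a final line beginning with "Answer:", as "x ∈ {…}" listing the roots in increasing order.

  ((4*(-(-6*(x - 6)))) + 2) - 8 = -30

Step 1. [((4*(-(-6*(x - 6)))) + 2) - 8 = -30] -8 is outermost — add 8 both sides ⇒ sub: (4*(-(-6*(x - 6)))) + 2 = -22.
Step 2. [(4*(-(-6*(x - 6)))) + 2 = -22] +2 is outermost — subtract 2 both sides ⇒ sub: 4*(-(-6*(x - 6))) = -24.
Step 3. [4*(-(-6*(x - 6))) = -24] leading coefficient 4: divide by 4 ⇒ div: -(-6*(x - 6)) = -6.
Step 4. [-(-6*(x - 6)) = -6] leading − — multiply by −1, so neg: -6*(x - 6) = 6.
Step 5. [-6*(x - 6) = 6] divide by the outer -6 ⇒ div: x - 6 = -1.
Step 6. [x - 6 = -1] -6 is outermost — add 6 both sides, so sub: x = 5.

Answer: x ∈ {5}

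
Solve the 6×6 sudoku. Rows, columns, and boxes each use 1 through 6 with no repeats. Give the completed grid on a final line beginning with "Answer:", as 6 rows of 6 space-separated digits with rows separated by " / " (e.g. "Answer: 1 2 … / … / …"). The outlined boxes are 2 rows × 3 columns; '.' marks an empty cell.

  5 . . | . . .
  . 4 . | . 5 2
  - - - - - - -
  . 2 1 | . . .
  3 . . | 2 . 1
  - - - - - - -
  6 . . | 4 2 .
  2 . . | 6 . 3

Step 1. [r2c3∈{3,6}] row 2 places 6 nowhere but r2c3 ⇒ r2c3=6.
Step 2. [r2c4∈{1,3}] across row 2, 3 lands solely at r2c4 ⇒ r2c4=3.
Step 3. [r5c2∈{1,3,5}] row 5 places 1 nowhere but r5c2. So r5c2=1.
Step 4. [r6c2∈{5}] nothing but 5 survives at r6c2, so r6c2=5.
Step 5. [r3c1∈{4}] r3c1's peers cover all but 4, so r3c1=4.
Step 6. [r4c5∈{4,6}] r4c5 is the only open cell in row 4 admitting 4 ⇒ r4c5=4.
Step 7. [r5c6∈{5}] r5c6's peers cover all but 5 ⇒ r5c6=5.
Step 8. [r3c6∈{6}] r3c6 is down to just 6 ⇒ r3c6=6.
Step 9. [r1c4∈{1}] r1c4's peers cover all but 1. So r1c4=1.
Step 10. [r1c2∈{3}] r1c2 is down to just 3, so r1c2=3.
Step 11. [r5c3∈{3}] r5c3's peers cover all but 3 ⇒ r5c3=3.
Step 12. [r1c5∈{6}] r1c5 has the single candidate 6, so r1c5=6.
Step 13. [r3c4∈{5}] r3c4 is down to just 5, so r3c4=5.
Step 14. [r1c3∈{2}] r1c3 is down to just 2, so r1c3=2.
Step 15. [r6c5∈{1}] r6c5 has the single candidate 1 ⇒ r6c5=1.
Step 16. [r2c1∈{1}] only 1 remains possible at r2c1 ⇒ r2c1=1.
Step 17. [r6c3∈{4}] only 4 remains possible at r6c3 ⇒ r6c3=4.
Step 18. [r1c6∈{4}] nothing but 4 survives at r1c6 ⇒ r1c6=4.
Step 19. [r3c5∈{3}] r3c5 has the single candidate 3 ⇒ r3c5=3.
Step 20. [r4c2∈{6}] r4c2's peers cover all but 6 ⇒ r4c2=6.
Step 21. [r4c3∈{5}] r4c3 is down to just 5. So r4c3=5.

Answer: 5 3 2 1 6 4 / 1 4 6 3 5 2 / 4 2 1 5 3 6 / 3 6 5 2 4 1 / 6 1 3 4 2 5 / 2 5 4 6 1 3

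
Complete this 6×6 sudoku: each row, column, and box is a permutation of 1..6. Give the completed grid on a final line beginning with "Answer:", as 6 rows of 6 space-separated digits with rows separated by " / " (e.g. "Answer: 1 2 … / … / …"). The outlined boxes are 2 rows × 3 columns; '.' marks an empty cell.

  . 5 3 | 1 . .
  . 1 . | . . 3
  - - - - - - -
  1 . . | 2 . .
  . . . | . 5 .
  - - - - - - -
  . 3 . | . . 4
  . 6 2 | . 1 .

Step 1. [r3c6∈{6}] nothing but 6 survives at r3c6 ⇒ r3c6=6.
Step 2. [r3c2∈{4}] nothing but 4 survives at r3c2, so r3c2=4.
Step 3. [r2c3∈{4,6}] r2c3 is the only open cell in col 3 admitting 4. So r2c3=4.
Step 4. [r5c5∈{2,6}] r5c5 is the only open cell in row 5 admitting 2. So r5c5=2.
Step 5. [r2c1∈{2,6}] in row 2, 2 fits only at r2c1. So r2c1=2.
Step 6. [r6c6∈{5}] r6c6 has the single candidate 5, so r6c6=5.
Step 7. [r4c1∈{3,6}] across col 1, 3 lands solely at r4c1, so r4c1=3.
Step 8. [r2c5∈{6}] only 6 remains possible at r2c5. So r2c5=6.
Step 9. [r3c3∈{5}] r3c3 is down to just 5, so r3c3=5.
Step 10. [r5c3∈{1}] only 1 remains possible at r5c3, so r5c3=1.
Step 11. [r1c1∈{6}] r1c1 is down to just 6. So r1c1=6.
Step 12. [r3c5∈{3}] r3c5 is down to just 3. So r3c5=3.
Step 13. [r4c2∈{2}] r4c2 has the single candidate 2, so r4c2=2.
Step 14. [r5c4∈{6}] r5c4 is down to just 6, so r5c4=6.
Step 15. [r6c1∈{4}] r6c1's peers cover all but 4, so r6c1=4.
Step 16. [r6c4∈{3}] r6c4 has the single candidate 3 ⇒ r6c4=3.
Step 17. [r4c4∈{4}] r4c4 is down to just 4, so r4c4=4.
Step 18. [r2c4∈{5}] r2c4's peers cover all but 5. So r2c4=5.
Step 19. [r5c1∈{5}] only 5 remains possible at r5c1 ⇒ r5c1=5.
Step 20. [r1c5∈{4}] r1c5's peers cover all but 4, so r1c5=4.
Step 21. [r4c3∈{6}] only 6 remains possible at r4c3 ⇒ r4c3=6.
Step 22. [r1c6∈{2}] nothing but 2 survives at r1c6. So r1c6=2.
Step 23. [r4c6∈{1}] only 1 remains possible at r4c6, so r4c6=1.

Answer: 6 5 3 1 4 2 / 2 1 4 5 6 3 / 1 4 5 2 3 6 / 3 2 6 4 5 1 / 5 3 1 6 2 4 / 4 6 2 3 1 5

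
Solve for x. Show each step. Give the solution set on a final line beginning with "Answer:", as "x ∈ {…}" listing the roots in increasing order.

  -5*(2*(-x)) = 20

Step 1. [-5*(2*(-x)) = 20] -5·(inner) — divide through by -5 ⇒ div: 2*(-x) = -4.
Step 2. [2*(-x) = -4] LHS = 2·(…); ÷2 both sides. So div: -x = -2.
Step 3. [-x = -2] flip signs both sides ⇒ neg: x = 2.

Answer: x ∈ {2}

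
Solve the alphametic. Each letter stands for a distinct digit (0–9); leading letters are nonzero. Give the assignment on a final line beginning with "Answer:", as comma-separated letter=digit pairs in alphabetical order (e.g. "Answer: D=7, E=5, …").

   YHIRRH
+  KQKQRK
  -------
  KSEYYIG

Step 1. [col 1: H + K ≡ G (mod 10)] column 1 (H + K ≡ G (mod 10), carry-in 0) doesn't pin K yet; pick K=1 and continue ⇒ K=1.
Step 2. [col 1: H + K ≡ G (mod 10)] H=2 is one option consistent with column 1 (H + K ≡ G (mod 10), carry-in 0) — take it. So H=2.
Step 3. [col 1: H + K ≡ G (mod 10)] from column 1 (H=2, K=1, carry-in 0, digits 1,2 already taken and all letters distinct): G must equal 3, so G=3.
Step 4. [col 2: R + R ≡ I (mod 10)] several values work for I in column 2 (R + R ≡ I (mod 10), carry-in 0); try I=8, so I=8.
Step 5. [col 2: R + R ≡ I (mod 10)] no forcing yet in column 2 (carry-in 0); R=4 is free and consistent — try it, so R=4.
Step 6. [col 3: R + Q ≡ Y (mod 10)] several values work for Q in column 3 (R + Q ≡ Y (mod 10), carry-in 0); try Q=5 ⇒ Q=5.
Step 7. [col 3: R + Q ≡ Y (mod 10)] column 3: given R=4, Q=5, carry-in 0, and digits 1,2,3,4,5,8 already taken and all letters distinct, R+Q≡Y (mod 10) forces Y=9. So Y=9.
Step 8. [col 5: H + Q ≡ E (mod 10)] column 5: given H=2, Q=5, carry-in 0, and digits 1,2,3,4,5,8,9 already taken and all letters distinct, H+Q≡E (mod 10) forces E=7, so E=7.
Step 9. [col 6: Y + K ≡ S (mod 10)] column 6: given Y=9, K=1, carry-in 0, and digits 1,2,3,4,5,7,8,9 already taken and all letters distinct, Y+K≡S (mod 10) forces S=0 ⇒ S=0.

Answer: E=7, G=3, H=2, I=8, K=1, Q=5, R=4, S=0, Y=9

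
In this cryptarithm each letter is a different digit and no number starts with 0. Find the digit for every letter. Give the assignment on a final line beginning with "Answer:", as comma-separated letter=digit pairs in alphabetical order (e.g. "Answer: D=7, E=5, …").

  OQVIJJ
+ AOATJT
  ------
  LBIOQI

Step 1. [col 1: J + T ≡ I (mod 10)] column 1 (J + T ≡ I (mod 10), carry-in 0) doesn't pin T yet; pick T=4 and continue, so T=4.
Step 2. [col 1: J + T ≡ I (mod 10)] several values work for I in column 1 (J + T ≡ I (mod 10), carry-in 0); try I=0 ⇒ I=0.
Step 3. [col 1: J + T ≡ I (mod 10)] from column 1 (T=4, I=0, carry-in 0, digits 0,4 already taken and all letters distinct): J must equal 6. So J=6.
Step 4. [col 2: J + J ≡ Q (mod 10)] column 2: given J=6, carry-in 1, and digits 0,4,6 already taken and all letters distinct, J+J≡Q (mod 10) forces Q=3. So Q=3.
Step 5. [col 3: I + T ≡ O (mod 10)] from column 3 (I=0, T=4, carry-in 1, digits 0,3,4,6 already taken and all letters distinct): O must equal 5 ⇒ O=5.
Step 6. [col 4: V + A ≡ I (mod 10)] column 4 (V + A ≡ I (mod 10), carry-in 0) doesn't pin V yet; pick V=8 and continue, so V=8.
Step 7. [col 4: V + A ≡ I (mod 10)] in column 4 we have V+A≡I with carry-in 0; given V=8, I=0 and digits 0,3,4,5,6,8 already taken and all letters distinct, that pins A to 2 ⇒ A=2.
Step 8. [col 5: Q + O ≡ B (mod 10)] column 5 reads Q+O+carry(1)=B with Q=3, O=5; with digits 0,2,3,4,5,6,8 already taken and all letters distinct, the only value for B is 9, so B=9.
Step 9. [col 6: O + A ≡ L (mod 10)] from column 6 (O=5, A=2, carry-in 0, digits 0,2,3,4,5,6,8,9 already taken and all letters distinct): L must equal 7, so L=7.

Answer: A=2, B=9, I=0, J=6, L=7, O=5, Q=3, T=4, V=8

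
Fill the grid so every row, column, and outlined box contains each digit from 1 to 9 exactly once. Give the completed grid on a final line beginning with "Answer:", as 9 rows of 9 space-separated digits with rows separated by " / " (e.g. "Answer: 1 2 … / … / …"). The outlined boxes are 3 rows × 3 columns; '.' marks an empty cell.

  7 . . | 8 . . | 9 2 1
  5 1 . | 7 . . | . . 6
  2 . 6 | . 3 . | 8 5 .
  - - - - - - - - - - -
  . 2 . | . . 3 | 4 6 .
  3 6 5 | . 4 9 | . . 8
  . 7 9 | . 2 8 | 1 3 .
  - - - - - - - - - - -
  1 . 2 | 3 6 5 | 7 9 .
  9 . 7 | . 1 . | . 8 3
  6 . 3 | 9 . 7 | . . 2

Step 1. [r1c3∈{4}] r1c3 is down to just 4 ⇒ r1c3=4.
Step 2. [r7c9∈{4}] r7c9 is down to just 4. So r7c9=4.
Step 3. [r9c2∈{4,5,8}] row 9 places 4 nowhere but r9c2, so r9c2=4.
Step 4. [r8c4∈{2,4}] col 4 places 2 nowhere but r8c4 ⇒ r8c4=2.
Step 5. [r3c4∈{1,4}] 4 has one home in col 4: r3c4 ⇒ r3c4=4.
Step 6. [r4c9∈{5,7,9}] 9 has one home in row 4: r4c9 ⇒ r4c9=9.
Step 7. [r4c3∈{1,8}] col 3 places 1 nowhere but r4c3, so r4c3=1.
Step 8. [r4c4∈{5}] r4c4's peers cover all but 5. So r4c4=5.
Step 9. [r9c7∈{5}] r9c7 has the single candidate 5, so r9c7=5.
Step 10. [r2c3∈{8}] r2c3's peers cover all but 8. So r2c3=8.
Step 11. [r3c9∈{7}] r3c9 is down to just 7. So r3c9=7.
Step 12. [r6c1∈{4}] only 4 remains possible at r6c1, so r6c1=4.
Step 13. [r9c8∈{1}] only 1 remains possible at r9c8. So r9c8=1.
Step 14. [r1c2∈{3}] only 3 remains possible at r1c2. So r1c2=3.
Step 15. [r5c4∈{1}] only 1 remains possible at r5c4 ⇒ r5c4=1.
Step 16. [r8c2∈{5}] r8c2's peers cover all but 5, so r8c2=5.
Step 17. [r2c7∈{3}] r2c7's peers cover all but 3 ⇒ r2c7=3.
Step 18. [r5c8∈{7}] nothing but 7 survives at r5c8. So r5c8=7.
Step 19. [r3c2∈{9}] only 9 remains possible at r3c2. So r3c2=9.
Step 20. [r2c8∈{4}] r2c8 is down to just 4. So r2c8=4.
Step 21. [r1c5∈{5}] r1c5 has the single candidate 5 ⇒ r1c5=5.
Step 22. [r6c4∈{6}] only 6 remains possible at r6c4 ⇒ r6c4=6.
Step 23. [r4c1∈{8}] r4c1 is down to just 8. So r4c1=8.
Step 24. [r9c5∈{8}] nothing but 8 survives at r9c5. So r9c5=8.
Step 25. [r1c6∈{6}] only 6 remains possible at r1c6 ⇒ r1c6=6.
Step 26. [r7c2∈{8}] r7c2 is down to just 8 ⇒ r7c2=8.
Step 27. [r2c5∈{9}] only 9 remains possible at r2c5. So r2c5=9.
Step 28. [r8c7∈{6}] only 6 remains possible at r8c7, so r8c7=6.
Step 29. [r8c6∈{4}] r8c6 is down to just 4. So r8c6=4.
Step 30. [r5c7∈{2}] nothing but 2 survives at r5c7. So r5c7=2.
Step 31. [r4c5∈{7}] r4c5 is down to just 7, so r4c5=7.
Step 32. [r3c6∈{1}] only 1 remains possible at r3c6 ⇒ r3c6=1.
Step 33. [r2c6∈{2}] r2c6's peers cover all but 2 ⇒ r2c6=2.
Step 34. [r6c9∈{5}] r6c9 has the single candidate 5. So r6c9=5.

Answer: 7 3 4 8 5 6 9 2 1 / 5 1 8 7 9 2 3 4 6 / 2 9 6 4 3 1 8 5 7 / 8 2 1 5 7 3 4 6 9 / 3 6 5 1 4 9 2 7 8 / 4 7 9 6 2 8 1 3 5 / 1 8 2 3 6 5 7 9 4 / 9 5 7 2 1 4 6 8 3 / 6 4 3 9 8 7 5 1 2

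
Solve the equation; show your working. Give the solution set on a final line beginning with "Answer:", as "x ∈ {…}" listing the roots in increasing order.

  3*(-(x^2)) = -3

Step 1. [3*(-(x^2)) = -3] divide by the outer 3. So div: -(x^2) = -1.
Step 2. [-(x^2) = -1] leading − — multiply by −1, so neg: x^2 = 1.
Step 3. [x^2 = 1] √ both sides: 1 ≥ 0 gives two branches, so sqrt: x = 1 or -1.

Answer: x ∈ {-1, 1}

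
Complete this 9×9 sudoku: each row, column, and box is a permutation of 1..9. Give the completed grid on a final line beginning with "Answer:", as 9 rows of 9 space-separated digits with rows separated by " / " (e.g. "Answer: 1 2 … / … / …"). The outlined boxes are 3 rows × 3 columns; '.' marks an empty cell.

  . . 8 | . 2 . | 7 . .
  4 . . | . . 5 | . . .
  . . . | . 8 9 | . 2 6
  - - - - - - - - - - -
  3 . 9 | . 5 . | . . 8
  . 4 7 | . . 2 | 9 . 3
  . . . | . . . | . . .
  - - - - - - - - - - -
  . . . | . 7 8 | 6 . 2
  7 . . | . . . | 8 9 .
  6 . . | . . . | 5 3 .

Step 1. [r6c1∈{1,2,5,8}] across col 1, 2 lands solely at r6c1, so r6c1=2.
Step 2. [r5c1∈{1,5,8}] r5c1 is the only open cell in col 1 admitting 8 ⇒ r5c1=8.
Step 3. [r6c4∈{1,3,4,6,7,8,9}] in row 6, 8 fits only at r6c4. So r6c4=8.
Step 4. [r6c5∈{1,3,4,6,9}] 9 has one home in row 6: r6c5. So r6c5=9.
Step 5. [r6c6∈{1,3,4,6,7}] across row 6, 3 lands solely at r6c6, so r6c6=3.
Step 6. [r4c6∈{1,4,6,7}] across col 6, 7 lands solely at r4c6, so r4c6=7.
Step 7. [r4c4∈{1,4,6}] r4c4 is the only open cell in box 5 admitting 4. So r4c4=4.
Step 8. [r1c6∈{1,4,6}] r1c6 is the only open cell in box 2 admitting 4 ⇒ r1c6=4.
Step 9. [r9c6∈{1}] nothing but 1 survives at r9c6 ⇒ r9c6=1.
Step 10. [r6c8∈{1,4,5,6,7}] r6c8 is the only open cell in col 8 admitting 7, so r6c8=7.
Step 11. [r5c8∈{1,5,6}] r5c8 is the only open cell in row 5 admitting 5, so r5c8=5.
Step 12. [r1c8∈{1}] nothing but 1 survives at r1c8 ⇒ r1c8=1.
Step 13. [r2c7∈{3}] only 3 remains possible at r2c7 ⇒ r2c7=3.
Step 14. [r8c5∈{3,4,6}] r8c5 is the only open cell in col 5 admitting 3, so r8c5=3.
Step 15. [r8c9∈{1,4}] r8c9 is the only open cell in box 9 admitting 1, so r8c9=1.
Step 16. [r8c3∈{2,4,5}] in row 8, 4 fits only at r8c3. So r8c3=4.
Step 17. [r9c3∈{2}] nothing but 2 survives at r9c3 ⇒ r9c3=2.
Step 18. [r8c2∈{5}] r8c2's peers cover all but 5. So r8c2=5.
Step 19. [r2c2∈{1,2,6,7,9}] r2c2 is the only open cell in row 2 admitting 2 ⇒ r2c2=2.
Step 20. [r6c3∈{1,5,6}] row 6 places 5 nowhere but r6c3, so r6c3=5.
Step 21. [r2c3∈{1,6}] col 3 places 6 nowhere but r2c3. So r2c3=6.
Step 22. [r3c2∈{1,3,7}] r3c2 is the only open cell in col 2 admitting 7 ⇒ r3c2=7.
Step 23. [r2c5∈{1}] r2c5 is down to just 1 ⇒ r2c5=1.
Step 24. [r1c4∈{3,6}] across row 1, 6 lands solely at r1c4 ⇒ r1c4=6.
Step 25. [r1c2∈{3,9}] 3 has one home in row 1: r1c2. So r1c2=3.
Step 26. [r1c1∈{5,9}] across box 1, 9 lands solely at r1c1. So r1c1=9.
Step 27. [r7c1∈{1}] r7c1 is down to just 1 ⇒ r7c1=1.
Step 28. [r9c4∈{9}] r9c4 is down to just 9, so r9c4=9.
Step 29. [r6c9∈{4}] r6c9 has the single candidate 4. So r6c9=4.
Step 30. [r6c2∈{1,6}] in row 6, 6 fits only at r6c2, so r6c2=6.
Step 31. [r4c2∈{1}] r4c2 has the single candidate 1 ⇒ r4c2=1.
Step 32. [r7c8∈{4}] only 4 remains possible at r7c8. So r7c8=4.
Step 33. [r5c5∈{6}] r5c5 is down to just 6. So r5c5=6.
Step 34. [r7c3∈{3}] nothing but 3 survives at r7c3 ⇒ r7c3=3.
Step 35. [r1c9∈{5}] r1c9's peers cover all but 5. So r1c9=5.
Step 36. [r8c4∈{2}] nothing but 2 survives at r8c4, so r8c4=2.
Step 37. [r6c7∈{1}] only 1 remains possible at r6c7, so r6c7=1.
Step 38. [r2c8∈{8}] only 8 remains possible at r2c8, so r2c8=8.
Step 39. [r9c2∈{8}] nothing but 8 survives at r9c2 ⇒ r9c2=8.
Step 40. [r3c3∈{1}] nothing but 1 survives at r3c3, so r3c3=1.
Step 41. [r7c4∈{5}] only 5 remains possible at r7c4. So r7c4=5.
Step 42. [r9c9∈{7}] r9c9's peers cover all but 7. So r9c9=7.
Step 43. [r4c8∈{6}] r4c8's peers cover all but 6, so r4c8=6.
Step 44. [r3c1∈{5}] r3c1 has the single candidate 5. So r3c1=5.
Step 45. [r9c5∈{4}] r9c5's peers cover all but 4, so r9c5=4.
Step 46. [r5c4∈{1}] r5c4 has the single candidate 1. So r5c4=1.
Step 47. [r3c4∈{3}] r3c4's peers cover all but 3, so r3c4=3.
Step 48. [r7c2∈{9}] nothing but 9 survives at r7c2. So r7c2=9.
Step 49. [r4c7∈{2}] only 2 remains possible at r4c7. So r4c7=2.
Step 50. [r8c6∈{6}] r8c6 is down to just 6. So r8c6=6.
Step 51. [r2c4∈{7}] r2c4's peers cover all but 7. So r2c4=7.
Step 52. [r3c7∈{4}] r3c7 is down to just 4. So r3c7=4.
Step 53. [r2c9∈{9}] r2c9 is down to just 9. So r2c9=9.

Answer: 9 3 8 6 2 4 7 1 5 / 4 2 6 7 1 5 3 8 9 / 5 7 1 3 8 9 4 2 6 / 3 1 9 4 5 7 2 6 8 / 8 4 7 1 6 2 9 5 3 / 2 6 5 8 9 3 1 7 4 / 1 9 3 5 7 8 6 4 2 / 7 5 4 2 3 6 8 9 1 / 6 8 2 9 4 1 5 3 7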